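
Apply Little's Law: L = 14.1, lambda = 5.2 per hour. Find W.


W = L / lambda = 14.1 / 5.2 = 2.7115 hours

2.7115 hours


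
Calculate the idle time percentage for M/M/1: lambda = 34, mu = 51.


Idle fraction = (1 - rho) * 100 = (1 - 34/51) * 100 = 33.3%

33.3%


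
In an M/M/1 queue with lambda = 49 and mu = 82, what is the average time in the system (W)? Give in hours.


W = 1/(mu - lambda) = 1/(82 - 49) = 0.0303 hours

0.0303 hours


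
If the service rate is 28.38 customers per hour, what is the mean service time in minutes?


Mean service time = 60/mu = 60/28.38 = 2.11 minutes

2.11 minutes


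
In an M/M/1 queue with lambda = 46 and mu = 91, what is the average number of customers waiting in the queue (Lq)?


rho = 46/91; Lq = rho^2/(1-rho) = 0.52

0.52


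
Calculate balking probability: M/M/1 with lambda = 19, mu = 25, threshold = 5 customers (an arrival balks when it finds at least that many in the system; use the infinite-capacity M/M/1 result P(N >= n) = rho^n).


P(N >= 5) = rho^5 = (19/25)^5 = 0.2536

0.2536


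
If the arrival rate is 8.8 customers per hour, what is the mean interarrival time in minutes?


Mean interarrival time = 60/lambda = 60/8.8 = 6.82 minutes

6.82 minutes


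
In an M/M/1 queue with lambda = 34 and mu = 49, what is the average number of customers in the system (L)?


rho = 34/49; L = rho/(1-rho) = 2.27

2.27


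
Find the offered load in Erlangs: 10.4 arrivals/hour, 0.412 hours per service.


Offered load a = lambda * E[S] = 10.4 * 0.412 = 4.28 Erlangs

4.28 Erlangs


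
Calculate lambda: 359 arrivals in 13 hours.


lambda = total arrivals / time = 359 / 13 = 27.62 per hour

27.62 per hour


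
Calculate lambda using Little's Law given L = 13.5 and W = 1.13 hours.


lambda = L / W = 13.5 / 1.13 = 11.95 per hour

11.95 per hour


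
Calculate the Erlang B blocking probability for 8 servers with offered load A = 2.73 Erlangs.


B(N,A) = (A^N/N!) / sum(A^k/k!, k=0..N) with N=8, A=2.73 = 0.005

0.005


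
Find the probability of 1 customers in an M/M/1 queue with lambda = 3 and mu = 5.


rho = 3/5; P(n) = (1-rho)*rho^n = (1-3/5)*(3/5)^1 = 0.24

0.24


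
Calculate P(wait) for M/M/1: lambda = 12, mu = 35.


P(wait) = rho = lambda/mu = 12/35 = 0.3429

0.3429


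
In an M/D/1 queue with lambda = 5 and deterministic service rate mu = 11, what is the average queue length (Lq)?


M/D/1: Lq = rho^2 / (2*(1-rho)) where rho = 5/11; Lq = 0.19

0.19


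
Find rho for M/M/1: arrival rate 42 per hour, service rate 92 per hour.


rho = lambda/mu = 42/92 = 0.4565

0.4565


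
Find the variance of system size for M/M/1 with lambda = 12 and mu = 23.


rho = 12/23; Var(N) = rho/(1-rho)^2 = 2.28

2.28


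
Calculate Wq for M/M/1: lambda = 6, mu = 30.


rho = 6/30; Wq = rho/(mu - lambda) = 0.0083 hours

0.0083 hours


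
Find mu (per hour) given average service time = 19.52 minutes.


mu = 60 / avg_service_time = 60 / 19.52 = 3.07 per hour

3.07 per hour


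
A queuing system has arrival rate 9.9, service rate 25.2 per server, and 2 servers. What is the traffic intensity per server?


rho = lambda / (c * mu) = 9.9 / (2 * 25.2) = 0.1964

0.1964


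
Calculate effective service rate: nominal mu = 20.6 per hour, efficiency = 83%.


Effective rate = mu * efficiency = 20.6 * 0.83 = 17.1 per hour

17.1 per hour


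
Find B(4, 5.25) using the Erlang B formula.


B(N,A) = (A^N/N!) / sum(A^k/k!, k=0..N) with N=4, A=5.25 = 0.4176

0.4176


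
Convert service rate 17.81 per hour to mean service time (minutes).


Mean service time = 60/mu = 60/17.81 = 3.37 minutes

3.37 minutes


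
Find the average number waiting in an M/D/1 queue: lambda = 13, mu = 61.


M/D/1: Lq = rho^2 / (2*(1-rho)) where rho = 13/61; Lq = 0.03

0.03


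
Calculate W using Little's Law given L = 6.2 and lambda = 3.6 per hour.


W = L / lambda = 6.2 / 3.6 = 1.7222 hours

1.7222 hours


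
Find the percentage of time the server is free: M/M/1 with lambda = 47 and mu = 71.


Idle fraction = (1 - rho) * 100 = (1 - 47/71) * 100 = 33.8%

33.8%


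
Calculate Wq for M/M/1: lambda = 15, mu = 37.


rho = 15/37; Wq = rho/(mu - lambda) = 0.0184 hours

0.0184 hours


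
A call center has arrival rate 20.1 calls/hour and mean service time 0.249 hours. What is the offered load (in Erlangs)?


Offered load a = lambda * E[S] = 20.1 * 0.249 = 5.0 Erlangs

5.0 Erlangs


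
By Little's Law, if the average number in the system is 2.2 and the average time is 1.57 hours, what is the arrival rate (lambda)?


lambda = L / W = 2.2 / 1.57 = 1.4 per hour

1.4 per hour


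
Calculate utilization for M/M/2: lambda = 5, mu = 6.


rho = lambda/(c*mu) = 5/(2*6) = 0.4167

0.4167


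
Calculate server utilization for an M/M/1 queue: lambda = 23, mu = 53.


rho = lambda/mu = 23/53 = 0.434

0.434


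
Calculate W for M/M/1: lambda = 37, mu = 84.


W = 1/(mu - lambda) = 1/(84 - 37) = 0.0213 hours

0.0213 hours


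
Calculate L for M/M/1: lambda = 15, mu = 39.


rho = 15/39; L = rho/(1-rho) = 0.63

0.63


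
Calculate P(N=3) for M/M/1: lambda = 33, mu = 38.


rho = 33/38; P(n) = (1-rho)*rho^n = (1-33/38)*(33/38)^3 = 0.0862

0.0862


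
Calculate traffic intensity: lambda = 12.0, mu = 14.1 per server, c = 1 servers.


rho = lambda / (c * mu) = 12.0 / (1 * 14.1) = 0.8511

0.8511


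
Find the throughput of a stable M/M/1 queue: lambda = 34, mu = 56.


For a stable queue (lambda < mu), throughput = lambda = 34 per hour

34 per hour


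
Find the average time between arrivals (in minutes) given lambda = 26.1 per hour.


Mean interarrival time = 60/lambda = 60/26.1 = 2.3 minutes

2.3 minutes


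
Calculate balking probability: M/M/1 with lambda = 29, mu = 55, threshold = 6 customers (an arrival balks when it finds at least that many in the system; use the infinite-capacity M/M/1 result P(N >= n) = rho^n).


P(N >= 6) = rho^6 = (29/55)^6 = 0.0215

0.0215


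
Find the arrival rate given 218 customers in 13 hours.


lambda = total arrivals / time = 218 / 13 = 16.77 per hour

16.77 per hour


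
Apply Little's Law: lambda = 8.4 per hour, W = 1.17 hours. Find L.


L = lambda * W = 8.4 * 1.17 = 9.83

9.83


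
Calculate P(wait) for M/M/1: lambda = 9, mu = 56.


P(wait) = rho = lambda/mu = 9/56 = 0.1607

0.1607


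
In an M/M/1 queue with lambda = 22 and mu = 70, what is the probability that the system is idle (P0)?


P0 = 1 - rho = 1 - 22/70 = 0.6857

0.6857


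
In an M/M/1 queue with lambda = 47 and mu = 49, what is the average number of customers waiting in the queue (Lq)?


rho = 47/49; Lq = rho^2/(1-rho) = 22.54

22.54


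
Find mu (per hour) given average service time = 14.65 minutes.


mu = 60 / avg_service_time = 60 / 14.65 = 4.1 per hour

4.1 per hour


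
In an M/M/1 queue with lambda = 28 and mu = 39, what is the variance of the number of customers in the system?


rho = 28/39; Var(N) = rho/(1-rho)^2 = 9.02

9.02


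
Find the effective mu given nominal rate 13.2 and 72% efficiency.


Effective rate = mu * efficiency = 13.2 * 0.72 = 9.5 per hour

9.5 per hour


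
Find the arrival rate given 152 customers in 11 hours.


lambda = total arrivals / time = 152 / 11 = 13.82 per hour

13.82 per hour


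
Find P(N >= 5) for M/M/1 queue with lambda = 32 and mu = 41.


P(N >= 5) = rho^5 = (32/41)^5 = 0.2896

0.2896


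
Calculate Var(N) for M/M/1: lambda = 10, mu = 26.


rho = 10/26; Var(N) = rho/(1-rho)^2 = 1.02

1.02


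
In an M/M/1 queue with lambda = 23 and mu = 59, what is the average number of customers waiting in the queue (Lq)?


rho = 23/59; Lq = rho^2/(1-rho) = 0.25

0.25


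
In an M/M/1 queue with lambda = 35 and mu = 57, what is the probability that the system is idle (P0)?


P0 = 1 - rho = 1 - 35/57 = 0.386

0.386


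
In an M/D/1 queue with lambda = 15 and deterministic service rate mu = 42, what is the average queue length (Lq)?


M/D/1: Lq = rho^2 / (2*(1-rho)) where rho = 15/42; Lq = 0.1

0.1


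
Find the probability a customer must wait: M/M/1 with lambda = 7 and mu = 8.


P(wait) = rho = lambda/mu = 7/8 = 0.875

0.875


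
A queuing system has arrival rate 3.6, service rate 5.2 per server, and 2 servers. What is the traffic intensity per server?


rho = lambda / (c * mu) = 3.6 / (2 * 5.2) = 0.3462

0.3462


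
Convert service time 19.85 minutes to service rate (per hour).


mu = 60 / avg_service_time = 60 / 19.85 = 3.02 per hour

3.02 per hour


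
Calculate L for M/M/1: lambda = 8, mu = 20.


rho = 8/20; L = rho/(1-rho) = 0.67

0.67


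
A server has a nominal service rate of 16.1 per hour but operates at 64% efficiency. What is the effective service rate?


Effective rate = mu * efficiency = 16.1 * 0.64 = 10.3 per hour

10.3 per hour


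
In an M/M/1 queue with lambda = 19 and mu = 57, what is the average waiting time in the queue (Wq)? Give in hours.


rho = 19/57; Wq = rho/(mu - lambda) = 0.0088 hours

0.0088 hours


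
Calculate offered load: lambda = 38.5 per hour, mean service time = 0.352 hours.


Offered load a = lambda * E[S] = 38.5 * 0.352 = 13.55 Erlangs

13.55 Erlangs


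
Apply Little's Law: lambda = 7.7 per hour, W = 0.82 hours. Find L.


L = lambda * W = 7.7 * 0.82 = 6.31

6.31


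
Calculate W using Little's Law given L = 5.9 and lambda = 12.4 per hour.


W = L / lambda = 5.9 / 12.4 = 0.4758 hours

0.4758 hours


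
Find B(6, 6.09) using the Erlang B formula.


B(N,A) = (A^N/N!) / sum(A^k/k!, k=0..N) with N=6, A=6.09 = 0.2712

0.2712


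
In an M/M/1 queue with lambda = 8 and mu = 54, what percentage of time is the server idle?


Idle fraction = (1 - rho) * 100 = (1 - 8/54) * 100 = 85.2%

85.2%


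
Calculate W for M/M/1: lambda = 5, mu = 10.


W = 1/(mu - lambda) = 1/(10 - 5) = 0.2 hours

0.2 hours


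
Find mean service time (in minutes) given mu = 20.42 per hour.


Mean service time = 60/mu = 60/20.42 = 2.94 minutes

2.94 minutes


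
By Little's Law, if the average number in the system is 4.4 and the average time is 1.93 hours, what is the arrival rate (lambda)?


lambda = L / W = 4.4 / 1.93 = 2.28 per hour

2.28 per hour


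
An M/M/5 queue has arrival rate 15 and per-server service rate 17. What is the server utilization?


rho = lambda/(c*mu) = 15/(5*17) = 0.1765

0.1765


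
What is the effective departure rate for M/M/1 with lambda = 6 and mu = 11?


For a stable queue (lambda < mu), throughput = lambda = 6 per hour

6 per hour


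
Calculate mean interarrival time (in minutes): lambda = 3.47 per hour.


Mean interarrival time = 60/lambda = 60/3.47 = 17.29 minutes

17.29 minutes


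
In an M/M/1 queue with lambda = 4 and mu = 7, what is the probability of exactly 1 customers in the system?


rho = 4/7; P(n) = (1-rho)*rho^n = (1-4/7)*(4/7)^1 = 0.2449

0.2449


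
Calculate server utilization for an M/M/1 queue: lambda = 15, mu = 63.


rho = lambda/mu = 15/63 = 0.2381

0.2381


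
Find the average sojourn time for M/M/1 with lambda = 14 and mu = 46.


W = 1/(mu - lambda) = 1/(46 - 14) = 0.0313 hours

0.0313 hours


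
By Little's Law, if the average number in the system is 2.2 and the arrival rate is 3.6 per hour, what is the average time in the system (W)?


W = L / lambda = 2.2 / 3.6 = 0.6111 hours

0.6111 hours


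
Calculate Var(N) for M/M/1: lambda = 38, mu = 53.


rho = 38/53; Var(N) = rho/(1-rho)^2 = 8.95

8.95


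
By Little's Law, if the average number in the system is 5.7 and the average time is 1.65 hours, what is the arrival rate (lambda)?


lambda = L / W = 5.7 / 1.65 = 3.45 per hour

3.45 per hour


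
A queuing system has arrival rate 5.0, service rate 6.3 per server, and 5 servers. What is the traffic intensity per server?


rho = lambda / (c * mu) = 5.0 / (5 * 6.3) = 0.1587

0.1587


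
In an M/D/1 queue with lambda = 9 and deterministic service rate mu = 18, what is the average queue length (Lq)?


M/D/1: Lq = rho^2 / (2*(1-rho)) where rho = 9/18; Lq = 0.25

0.25


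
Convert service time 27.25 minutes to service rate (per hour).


mu = 60 / avg_service_time = 60 / 27.25 = 2.2 per hour

2.2 per hour


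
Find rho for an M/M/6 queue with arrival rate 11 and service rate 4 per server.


rho = lambda/(c*mu) = 11/(6*4) = 0.4583

0.4583


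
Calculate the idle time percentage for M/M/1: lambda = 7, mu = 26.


Idle fraction = (1 - rho) * 100 = (1 - 7/26) * 100 = 73.1%

73.1%


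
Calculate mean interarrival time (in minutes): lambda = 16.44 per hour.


Mean interarrival time = 60/lambda = 60/16.44 = 3.65 minutes

3.65 minutes


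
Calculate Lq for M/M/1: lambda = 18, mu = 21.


rho = 18/21; Lq = rho^2/(1-rho) = 5.14

5.14


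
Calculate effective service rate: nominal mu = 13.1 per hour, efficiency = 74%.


Effective rate = mu * efficiency = 13.1 * 0.74 = 9.69 per hour

9.69 per hour


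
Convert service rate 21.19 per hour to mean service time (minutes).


Mean service time = 60/mu = 60/21.19 = 2.83 minutes

2.83 minutes


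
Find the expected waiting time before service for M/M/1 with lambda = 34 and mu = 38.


rho = 34/38; Wq = rho/(mu - lambda) = 0.2237 hours

0.2237 hours


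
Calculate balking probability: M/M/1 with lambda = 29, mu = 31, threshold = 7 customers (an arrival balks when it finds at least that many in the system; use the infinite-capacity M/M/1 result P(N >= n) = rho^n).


P(N >= 7) = rho^7 = (29/31)^7 = 0.627

0.627


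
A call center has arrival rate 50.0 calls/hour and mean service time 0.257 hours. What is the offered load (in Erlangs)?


Offered load a = lambda * E[S] = 50.0 * 0.257 = 12.85 Erlangs

12.85 Erlangs


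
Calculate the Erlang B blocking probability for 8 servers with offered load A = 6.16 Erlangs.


B(N,A) = (A^N/N!) / sum(A^k/k!, k=0..N) with N=8, A=6.16 = 0.1308

0.1308


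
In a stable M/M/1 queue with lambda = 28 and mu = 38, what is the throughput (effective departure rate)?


For a stable queue (lambda < mu), throughput = lambda = 28 per hour

28 per hour


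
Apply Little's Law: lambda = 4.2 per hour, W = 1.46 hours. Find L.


L = lambda * W = 4.2 * 1.46 = 6.13

6.13


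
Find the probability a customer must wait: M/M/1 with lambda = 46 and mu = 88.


P(wait) = rho = lambda/mu = 46/88 = 0.5227

0.5227


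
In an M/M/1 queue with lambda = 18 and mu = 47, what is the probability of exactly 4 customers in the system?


rho = 18/47; P(n) = (1-rho)*rho^n = (1-18/47)*(18/47)^4 = 0.0133

0.0133


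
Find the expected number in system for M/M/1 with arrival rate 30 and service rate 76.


rho = 30/76; L = rho/(1-rho) = 0.65

0.65


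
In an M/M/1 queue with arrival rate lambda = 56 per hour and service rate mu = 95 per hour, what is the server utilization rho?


rho = lambda/mu = 56/95 = 0.5895

0.5895


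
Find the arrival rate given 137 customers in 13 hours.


lambda = total arrivals / time = 137 / 13 = 10.54 per hour

10.54 per hour


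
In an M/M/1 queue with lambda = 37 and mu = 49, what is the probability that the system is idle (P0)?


P0 = 1 - rho = 1 - 37/49 = 0.2449

0.2449


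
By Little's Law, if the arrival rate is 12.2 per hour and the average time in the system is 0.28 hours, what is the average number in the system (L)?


L = lambda * W = 12.2 * 0.28 = 3.42

3.42


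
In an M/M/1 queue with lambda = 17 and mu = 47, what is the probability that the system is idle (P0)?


P0 = 1 - rho = 1 - 17/47 = 0.6383

0.6383


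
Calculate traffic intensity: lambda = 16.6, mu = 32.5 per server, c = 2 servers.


rho = lambda / (c * mu) = 16.6 / (2 * 32.5) = 0.2554

0.2554


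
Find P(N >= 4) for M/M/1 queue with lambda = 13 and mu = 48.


P(N >= 4) = rho^4 = (13/48)^4 = 0.0054

0.0054


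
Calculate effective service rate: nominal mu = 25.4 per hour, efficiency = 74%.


Effective rate = mu * efficiency = 25.4 * 0.74 = 18.8 per hour

18.8 per hour


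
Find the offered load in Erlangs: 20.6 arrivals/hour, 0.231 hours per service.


Offered load a = lambda * E[S] = 20.6 * 0.231 = 4.76 Erlangs

4.76 Erlangs


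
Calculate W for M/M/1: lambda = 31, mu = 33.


W = 1/(mu - lambda) = 1/(33 - 31) = 0.5 hours

0.5 hours


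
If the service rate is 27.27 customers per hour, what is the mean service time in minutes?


Mean service time = 60/mu = 60/27.27 = 2.2 minutes

2.2 minutes


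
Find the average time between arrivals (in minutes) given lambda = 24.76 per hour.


Mean interarrival time = 60/lambda = 60/24.76 = 2.42 minutes

2.42 minutes


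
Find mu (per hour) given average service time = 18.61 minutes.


mu = 60 / avg_service_time = 60 / 18.61 = 3.22 per hour

3.22 per hour


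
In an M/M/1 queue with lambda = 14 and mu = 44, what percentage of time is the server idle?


Idle fraction = (1 - rho) * 100 = (1 - 14/44) * 100 = 68.2%

68.2%


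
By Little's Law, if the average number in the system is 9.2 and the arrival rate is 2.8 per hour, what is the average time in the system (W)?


W = L / lambda = 9.2 / 2.8 = 3.2857 hours

3.2857 hours


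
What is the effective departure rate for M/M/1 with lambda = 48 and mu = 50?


For a stable queue (lambda < mu), throughput = lambda = 48 per hour

48 per hour


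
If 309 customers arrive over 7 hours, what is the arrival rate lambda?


lambda = total arrivals / time = 309 / 7 = 44.14 per hour

44.14 per hour


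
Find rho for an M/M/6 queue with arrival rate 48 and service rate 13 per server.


rho = lambda/(c*mu) = 48/(6*13) = 0.6154

0.6154


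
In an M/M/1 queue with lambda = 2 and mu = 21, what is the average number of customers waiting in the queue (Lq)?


rho = 2/21; Lq = rho^2/(1-rho) = 0.01

0.01


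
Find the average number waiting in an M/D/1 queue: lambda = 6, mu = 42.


M/D/1: Lq = rho^2 / (2*(1-rho)) where rho = 6/42; Lq = 0.01

0.01


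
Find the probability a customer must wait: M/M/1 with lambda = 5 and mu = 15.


P(wait) = rho = lambda/mu = 5/15 = 0.3333

0.3333


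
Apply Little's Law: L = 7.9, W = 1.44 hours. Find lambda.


lambda = L / W = 7.9 / 1.44 = 5.49 per hour

5.49 per hour


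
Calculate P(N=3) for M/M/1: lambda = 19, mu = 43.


rho = 19/43; P(n) = (1-rho)*rho^n = (1-19/43)*(19/43)^3 = 0.0482

0.0482


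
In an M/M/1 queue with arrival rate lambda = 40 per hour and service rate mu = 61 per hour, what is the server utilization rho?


rho = lambda/mu = 40/61 = 0.6557

0.6557


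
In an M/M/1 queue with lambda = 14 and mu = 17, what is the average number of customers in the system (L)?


rho = 14/17; L = rho/(1-rho) = 4.67

4.67


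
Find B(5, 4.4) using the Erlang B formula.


B(N,A) = (A^N/N!) / sum(A^k/k!, k=0..N) with N=5, A=4.4 = 0.2344

0.2344


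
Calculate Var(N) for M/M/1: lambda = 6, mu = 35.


rho = 6/35; Var(N) = rho/(1-rho)^2 = 0.25

0.25


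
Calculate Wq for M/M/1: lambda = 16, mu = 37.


rho = 16/37; Wq = rho/(mu - lambda) = 0.0206 hours

0.0206 hours


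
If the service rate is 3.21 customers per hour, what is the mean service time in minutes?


Mean service time = 60/mu = 60/3.21 = 18.69 minutes

18.69 minutes


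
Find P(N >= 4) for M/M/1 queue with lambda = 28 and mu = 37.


P(N >= 4) = rho^4 = (28/37)^4 = 0.328

0.328


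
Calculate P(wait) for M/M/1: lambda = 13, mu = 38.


P(wait) = rho = lambda/mu = 13/38 = 0.3421

0.3421


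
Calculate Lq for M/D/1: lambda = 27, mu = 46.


M/D/1: Lq = rho^2 / (2*(1-rho)) where rho = 27/46; Lq = 0.42

0.42


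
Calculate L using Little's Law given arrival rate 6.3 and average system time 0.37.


L = lambda * W = 6.3 * 0.37 = 2.33

2.33


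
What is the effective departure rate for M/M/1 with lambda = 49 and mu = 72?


For a stable queue (lambda < mu), throughput = lambda = 49 per hour

49 per hour


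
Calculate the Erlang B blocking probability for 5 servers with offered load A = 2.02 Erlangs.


B(N,A) = (A^N/N!) / sum(A^k/k!, k=0..N) with N=5, A=2.02 = 0.0378

0.0378


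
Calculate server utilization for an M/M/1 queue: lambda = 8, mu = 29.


rho = lambda/mu = 8/29 = 0.2759

0.2759


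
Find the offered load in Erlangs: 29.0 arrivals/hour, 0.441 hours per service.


Offered load a = lambda * E[S] = 29.0 * 0.441 = 12.79 Erlangs

12.79 Erlangs


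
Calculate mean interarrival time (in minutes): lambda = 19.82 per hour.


Mean interarrival time = 60/lambda = 60/19.82 = 3.03 minutes

3.03 minutes


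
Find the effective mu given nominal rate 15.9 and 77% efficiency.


Effective rate = mu * efficiency = 15.9 * 0.77 = 12.24 per hour

12.24 per hour


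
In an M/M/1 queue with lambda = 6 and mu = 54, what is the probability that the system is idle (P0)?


P0 = 1 - rho = 1 - 6/54 = 0.8889

0.8889


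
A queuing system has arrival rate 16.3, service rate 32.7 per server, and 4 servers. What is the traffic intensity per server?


rho = lambda / (c * mu) = 16.3 / (4 * 32.7) = 0.1246

0.1246


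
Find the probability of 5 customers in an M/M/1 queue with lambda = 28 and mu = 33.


rho = 28/33; P(n) = (1-rho)*rho^n = (1-28/33)*(28/33)^5 = 0.0666

0.0666


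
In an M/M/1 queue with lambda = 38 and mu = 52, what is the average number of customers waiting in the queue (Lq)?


rho = 38/52; Lq = rho^2/(1-rho) = 1.98

1.98


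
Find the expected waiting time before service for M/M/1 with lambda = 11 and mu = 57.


rho = 11/57; Wq = rho/(mu - lambda) = 0.0042 hours

0.0042 hours


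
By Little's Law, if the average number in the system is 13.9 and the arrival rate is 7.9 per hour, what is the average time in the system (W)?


W = L / lambda = 13.9 / 7.9 = 1.7595 hours

1.7595 hours


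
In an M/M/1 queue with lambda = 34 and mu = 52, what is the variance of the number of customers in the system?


rho = 34/52; Var(N) = rho/(1-rho)^2 = 5.46

5.46


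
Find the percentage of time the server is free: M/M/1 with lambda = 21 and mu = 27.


Idle fraction = (1 - rho) * 100 = (1 - 21/27) * 100 = 22.2%

22.2%


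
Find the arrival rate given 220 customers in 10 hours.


lambda = total arrivals / time = 220 / 10 = 22.0 per hour

22.0 per hour


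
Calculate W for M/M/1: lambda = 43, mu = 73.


W = 1/(mu - lambda) = 1/(73 - 43) = 0.0333 hours

0.0333 hours


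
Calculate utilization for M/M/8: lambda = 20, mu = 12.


rho = lambda/(c*mu) = 20/(8*12) = 0.2083

0.2083


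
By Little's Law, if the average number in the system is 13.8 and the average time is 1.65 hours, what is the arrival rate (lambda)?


lambda = L / W = 13.8 / 1.65 = 8.36 per hour

8.36 per hour


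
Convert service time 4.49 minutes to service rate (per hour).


mu = 60 / avg_service_time = 60 / 4.49 = 13.36 per hour

13.36 per hour


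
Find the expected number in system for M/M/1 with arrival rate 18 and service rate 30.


rho = 18/30; L = rho/(1-rho) = 1.5

1.5


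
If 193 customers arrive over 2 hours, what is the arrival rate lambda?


lambda = total arrivals / time = 193 / 2 = 96.5 per hour

96.5 per hour


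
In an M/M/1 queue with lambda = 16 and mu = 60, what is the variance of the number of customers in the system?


rho = 16/60; Var(N) = rho/(1-rho)^2 = 0.5

0.5


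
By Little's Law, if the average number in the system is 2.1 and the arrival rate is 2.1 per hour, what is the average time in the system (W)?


W = L / lambda = 2.1 / 2.1 = 1.0 hours

1.0 hours


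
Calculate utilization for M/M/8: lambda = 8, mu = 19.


rho = lambda/(c*mu) = 8/(8*19) = 0.0526

0.0526


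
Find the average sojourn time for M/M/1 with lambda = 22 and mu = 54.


W = 1/(mu - lambda) = 1/(54 - 22) = 0.0313 hours

0.0313 hours


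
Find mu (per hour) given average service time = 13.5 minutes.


mu = 60 / avg_service_time = 60 / 13.5 = 4.44 per hour

4.44 per hour


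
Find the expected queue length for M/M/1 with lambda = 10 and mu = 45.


rho = 10/45; Lq = rho^2/(1-rho) = 0.06

0.06


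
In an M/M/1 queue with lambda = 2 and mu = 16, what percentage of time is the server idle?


Idle fraction = (1 - rho) * 100 = (1 - 2/16) * 100 = 87.5%

87.5%


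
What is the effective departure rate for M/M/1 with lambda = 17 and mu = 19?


For a stable queue (lambda < mu), throughput = lambda = 17 per hour

17 per hour


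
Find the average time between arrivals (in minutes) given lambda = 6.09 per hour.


Mean interarrival time = 60/lambda = 60/6.09 = 9.85 minutes

9.85 minutes


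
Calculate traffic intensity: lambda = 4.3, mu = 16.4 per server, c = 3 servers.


rho = lambda / (c * mu) = 4.3 / (3 * 16.4) = 0.0874

0.0874


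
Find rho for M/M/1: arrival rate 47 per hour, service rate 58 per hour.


rho = lambda/mu = 47/58 = 0.8103

0.8103


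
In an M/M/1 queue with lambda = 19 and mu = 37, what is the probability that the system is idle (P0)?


P0 = 1 - rho = 1 - 19/37 = 0.4865

0.4865


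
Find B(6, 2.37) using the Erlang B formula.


B(N,A) = (A^N/N!) / sum(A^k/k!, k=0..N) with N=6, A=2.37 = 0.0233

0.0233


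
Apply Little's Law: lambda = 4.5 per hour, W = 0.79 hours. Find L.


L = lambda * W = 4.5 * 0.79 = 3.56

3.56


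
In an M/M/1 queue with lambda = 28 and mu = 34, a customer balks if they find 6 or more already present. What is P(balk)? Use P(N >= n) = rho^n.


P(N >= 6) = rho^6 = (28/34)^6 = 0.3119

0.3119


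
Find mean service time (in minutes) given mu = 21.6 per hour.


Mean service time = 60/mu = 60/21.6 = 2.78 minutes

2.78 minutes


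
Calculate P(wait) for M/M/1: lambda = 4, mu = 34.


P(wait) = rho = lambda/mu = 4/34 = 0.1176

0.1176


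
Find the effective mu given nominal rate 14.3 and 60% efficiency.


Effective rate = mu * efficiency = 14.3 * 0.6 = 8.58 per hour

8.58 per hour


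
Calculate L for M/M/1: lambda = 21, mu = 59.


rho = 21/59; L = rho/(1-rho) = 0.55

0.55


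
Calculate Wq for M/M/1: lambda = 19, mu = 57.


rho = 19/57; Wq = rho/(mu - lambda) = 0.0088 hours

0.0088 hours


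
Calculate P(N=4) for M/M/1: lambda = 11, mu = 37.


rho = 11/37; P(n) = (1-rho)*rho^n = (1-11/37)*(11/37)^4 = 0.0055

0.0055


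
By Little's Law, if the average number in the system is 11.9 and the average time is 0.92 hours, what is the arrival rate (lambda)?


lambda = L / W = 11.9 / 0.92 = 12.93 per hour

12.93 per hour


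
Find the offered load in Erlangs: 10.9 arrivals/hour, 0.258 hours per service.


Offered load a = lambda * E[S] = 10.9 * 0.258 = 2.81 Erlangs

2.81 Erlangs


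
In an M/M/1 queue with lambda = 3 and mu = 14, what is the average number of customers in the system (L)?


rho = 3/14; L = rho/(1-rho) = 0.27

0.27


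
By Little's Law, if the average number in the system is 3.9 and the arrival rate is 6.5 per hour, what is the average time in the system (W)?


W = L / lambda = 3.9 / 6.5 = 0.6 hours

0.6 hours


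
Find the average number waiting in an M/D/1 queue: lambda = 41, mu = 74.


M/D/1: Lq = rho^2 / (2*(1-rho)) where rho = 41/74; Lq = 0.34

0.34


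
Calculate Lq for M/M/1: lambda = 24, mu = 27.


rho = 24/27; Lq = rho^2/(1-rho) = 7.11

7.11


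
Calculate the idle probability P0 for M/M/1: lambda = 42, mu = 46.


P0 = 1 - rho = 1 - 42/46 = 0.087

0.087


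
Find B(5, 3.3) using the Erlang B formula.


B(N,A) = (A^N/N!) / sum(A^k/k!, k=0..N) with N=5, A=3.3 = 0.1362

0.1362


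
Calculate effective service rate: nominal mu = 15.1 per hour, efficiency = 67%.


Effective rate = mu * efficiency = 15.1 * 0.67 = 10.12 per hour

10.12 per hour


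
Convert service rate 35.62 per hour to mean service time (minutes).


Mean service time = 60/mu = 60/35.62 = 1.68 minutes

1.68 minutes


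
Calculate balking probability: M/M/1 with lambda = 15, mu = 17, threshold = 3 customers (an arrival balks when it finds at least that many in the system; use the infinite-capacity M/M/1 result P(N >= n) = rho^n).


P(N >= 3) = rho^3 = (15/17)^3 = 0.687

0.687


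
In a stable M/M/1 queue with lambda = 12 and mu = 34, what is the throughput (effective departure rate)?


For a stable queue (lambda < mu), throughput = lambda = 12 per hour

12 per hour


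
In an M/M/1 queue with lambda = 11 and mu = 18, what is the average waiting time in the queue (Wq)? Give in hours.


rho = 11/18; Wq = rho/(mu - lambda) = 0.0873 hours

0.0873 hours


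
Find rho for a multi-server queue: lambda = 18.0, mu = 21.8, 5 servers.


rho = lambda / (c * mu) = 18.0 / (5 * 21.8) = 0.1651

0.1651


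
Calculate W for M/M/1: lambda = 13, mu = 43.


W = 1/(mu - lambda) = 1/(43 - 13) = 0.0333 hours

0.0333 hours


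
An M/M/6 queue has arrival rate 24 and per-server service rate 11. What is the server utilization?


rho = lambda/(c*mu) = 24/(6*11) = 0.3636

0.3636


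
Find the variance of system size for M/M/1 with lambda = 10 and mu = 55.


rho = 10/55; Var(N) = rho/(1-rho)^2 = 0.27

0.27


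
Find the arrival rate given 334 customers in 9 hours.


lambda = total arrivals / time = 334 / 9 = 37.11 per hour

37.11 per hour


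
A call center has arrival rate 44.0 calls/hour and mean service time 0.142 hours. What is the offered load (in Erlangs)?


Offered load a = lambda * E[S] = 44.0 * 0.142 = 6.25 Erlangs

6.25 Erlangs


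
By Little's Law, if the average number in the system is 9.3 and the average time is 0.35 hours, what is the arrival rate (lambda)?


lambda = L / W = 9.3 / 0.35 = 26.57 per hour

26.57 per hour


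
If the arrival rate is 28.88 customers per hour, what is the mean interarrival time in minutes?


Mean interarrival time = 60/lambda = 60/28.88 = 2.08 minutes

2.08 minutes


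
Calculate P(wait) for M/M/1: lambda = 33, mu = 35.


P(wait) = rho = lambda/mu = 33/35 = 0.9429

0.9429


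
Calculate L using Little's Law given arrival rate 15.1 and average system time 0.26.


L = lambda * W = 15.1 * 0.26 = 3.93

3.93


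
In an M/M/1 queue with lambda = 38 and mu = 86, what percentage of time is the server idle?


Idle fraction = (1 - rho) * 100 = (1 - 38/86) * 100 = 55.8%

55.8%


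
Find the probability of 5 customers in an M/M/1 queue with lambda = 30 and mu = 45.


rho = 30/45; P(n) = (1-rho)*rho^n = (1-30/45)*(30/45)^5 = 0.0439

0.0439


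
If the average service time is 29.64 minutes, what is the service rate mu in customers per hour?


mu = 60 / avg_service_time = 60 / 29.64 = 2.02 per hour

2.02 per hour


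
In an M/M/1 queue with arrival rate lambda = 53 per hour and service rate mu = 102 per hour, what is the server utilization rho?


rho = lambda/mu = 53/102 = 0.5196

0.5196


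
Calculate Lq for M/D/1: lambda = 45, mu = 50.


M/D/1: Lq = rho^2 / (2*(1-rho)) where rho = 45/50; Lq = 4.05

4.05


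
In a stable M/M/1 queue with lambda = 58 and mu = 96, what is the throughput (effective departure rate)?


For a stable queue (lambda < mu), throughput = lambda = 58 per hour

58 per hour


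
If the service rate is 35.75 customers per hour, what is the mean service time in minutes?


Mean service time = 60/mu = 60/35.75 = 1.68 minutes

1.68 minutes


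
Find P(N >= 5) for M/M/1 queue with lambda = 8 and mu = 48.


P(N >= 5) = rho^5 = (8/48)^5 = 0.0001

0.0001


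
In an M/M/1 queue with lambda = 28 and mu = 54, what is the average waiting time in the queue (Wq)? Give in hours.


rho = 28/54; Wq = rho/(mu - lambda) = 0.0199 hours

0.0199 hours


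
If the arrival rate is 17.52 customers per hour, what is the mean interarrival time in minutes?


Mean interarrival time = 60/lambda = 60/17.52 = 3.42 minutes

3.42 minutes


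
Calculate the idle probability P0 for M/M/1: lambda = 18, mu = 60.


P0 = 1 - rho = 1 - 18/60 = 0.7

0.7


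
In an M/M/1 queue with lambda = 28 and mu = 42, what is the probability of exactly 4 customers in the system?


rho = 28/42; P(n) = (1-rho)*rho^n = (1-28/42)*(28/42)^4 = 0.0658

0.0658


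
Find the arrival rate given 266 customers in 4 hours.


lambda = total arrivals / time = 266 / 4 = 66.5 per hour

66.5 per hour


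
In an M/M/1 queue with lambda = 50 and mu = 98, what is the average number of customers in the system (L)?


rho = 50/98; L = rho/(1-rho) = 1.04

1.04


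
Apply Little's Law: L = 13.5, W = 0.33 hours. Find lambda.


lambda = L / W = 13.5 / 0.33 = 40.91 per hour

40.91 per hour


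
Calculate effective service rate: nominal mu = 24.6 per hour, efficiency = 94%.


Effective rate = mu * efficiency = 24.6 * 0.94 = 23.12 per hour

23.12 per hour


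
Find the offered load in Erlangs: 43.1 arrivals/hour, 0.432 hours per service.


Offered load a = lambda * E[S] = 43.1 * 0.432 = 18.62 Erlangs

18.62 Erlangs


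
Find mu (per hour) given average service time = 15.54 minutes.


mu = 60 / avg_service_time = 60 / 15.54 = 3.86 per hour

3.86 per hour


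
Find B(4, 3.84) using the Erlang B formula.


B(N,A) = (A^N/N!) / sum(A^k/k!, k=0..N) with N=4, A=3.84 = 0.295

0.295


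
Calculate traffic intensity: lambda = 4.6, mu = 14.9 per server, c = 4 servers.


rho = lambda / (c * mu) = 4.6 / (4 * 14.9) = 0.0772

0.0772


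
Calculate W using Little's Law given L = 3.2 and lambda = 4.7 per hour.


W = L / lambda = 3.2 / 4.7 = 0.6809 hours

0.6809 hours


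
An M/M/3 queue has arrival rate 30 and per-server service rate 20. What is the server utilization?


rho = lambda/(c*mu) = 30/(3*20) = 0.5

0.5


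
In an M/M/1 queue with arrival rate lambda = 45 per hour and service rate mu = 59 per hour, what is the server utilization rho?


rho = lambda/mu = 45/59 = 0.7627

0.7627


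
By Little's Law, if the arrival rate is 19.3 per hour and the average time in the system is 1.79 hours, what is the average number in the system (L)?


L = lambda * W = 19.3 * 1.79 = 34.55

34.55


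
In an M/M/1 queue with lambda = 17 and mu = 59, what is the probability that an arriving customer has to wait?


P(wait) = rho = lambda/mu = 17/59 = 0.2881

0.2881


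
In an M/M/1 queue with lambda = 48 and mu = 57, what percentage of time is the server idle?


Idle fraction = (1 - rho) * 100 = (1 - 48/57) * 100 = 15.8%

15.8%


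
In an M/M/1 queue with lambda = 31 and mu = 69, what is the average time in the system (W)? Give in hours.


W = 1/(mu - lambda) = 1/(69 - 31) = 0.0263 hours

0.0263 hours


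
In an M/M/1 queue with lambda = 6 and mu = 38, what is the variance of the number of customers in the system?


rho = 6/38; Var(N) = rho/(1-rho)^2 = 0.22

0.22


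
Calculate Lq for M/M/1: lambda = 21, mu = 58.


rho = 21/58; Lq = rho^2/(1-rho) = 0.21

0.21


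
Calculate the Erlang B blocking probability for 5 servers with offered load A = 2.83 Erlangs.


B(N,A) = (A^N/N!) / sum(A^k/k!, k=0..N) with N=5, A=2.83 = 0.0958

0.0958


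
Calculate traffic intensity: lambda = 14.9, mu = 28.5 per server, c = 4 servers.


rho = lambda / (c * mu) = 14.9 / (4 * 28.5) = 0.1307

0.1307


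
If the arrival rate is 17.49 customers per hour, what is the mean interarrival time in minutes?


Mean interarrival time = 60/lambda = 60/17.49 = 3.43 minutes

3.43 minutes


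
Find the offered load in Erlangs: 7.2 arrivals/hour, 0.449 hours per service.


Offered load a = lambda * E[S] = 7.2 * 0.449 = 3.23 Erlangs

3.23 Erlangs


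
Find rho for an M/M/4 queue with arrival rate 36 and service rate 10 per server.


rho = lambda/(c*mu) = 36/(4*10) = 0.9

0.9


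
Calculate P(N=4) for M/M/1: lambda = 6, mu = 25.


rho = 6/25; P(n) = (1-rho)*rho^n = (1-6/25)*(6/25)^4 = 0.0025

0.0025


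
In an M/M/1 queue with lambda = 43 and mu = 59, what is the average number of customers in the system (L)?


rho = 43/59; L = rho/(1-rho) = 2.69

2.69


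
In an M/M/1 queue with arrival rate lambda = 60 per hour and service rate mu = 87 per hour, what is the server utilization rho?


rho = lambda/mu = 60/87 = 0.6897

0.6897


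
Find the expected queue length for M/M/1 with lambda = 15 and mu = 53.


rho = 15/53; Lq = rho^2/(1-rho) = 0.11

0.11


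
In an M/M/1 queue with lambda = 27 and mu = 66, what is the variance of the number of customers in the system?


rho = 27/66; Var(N) = rho/(1-rho)^2 = 1.17

1.17


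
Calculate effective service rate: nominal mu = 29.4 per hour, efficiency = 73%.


Effective rate = mu * efficiency = 29.4 * 0.73 = 21.46 per hour

21.46 per hour


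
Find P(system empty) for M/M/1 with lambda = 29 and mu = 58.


P0 = 1 - rho = 1 - 29/58 = 0.5

0.5


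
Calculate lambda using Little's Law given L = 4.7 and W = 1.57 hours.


lambda = L / W = 4.7 / 1.57 = 2.99 per hour

2.99 per hour


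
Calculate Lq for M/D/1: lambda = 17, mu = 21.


M/D/1: Lq = rho^2 / (2*(1-rho)) where rho = 17/21; Lq = 1.72

1.72


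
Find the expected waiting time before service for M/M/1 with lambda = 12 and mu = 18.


rho = 12/18; Wq = rho/(mu - lambda) = 0.1111 hours

0.1111 hours


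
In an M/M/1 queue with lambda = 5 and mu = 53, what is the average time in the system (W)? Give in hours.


W = 1/(mu - lambda) = 1/(53 - 5) = 0.0208 hours

0.0208 hours


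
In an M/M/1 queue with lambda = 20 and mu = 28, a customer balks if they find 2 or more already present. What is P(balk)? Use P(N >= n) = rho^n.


P(N >= 2) = rho^2 = (20/28)^2 = 0.5102

0.5102


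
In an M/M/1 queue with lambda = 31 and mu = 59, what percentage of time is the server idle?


Idle fraction = (1 - rho) * 100 = (1 - 31/59) * 100 = 47.5%

47.5%


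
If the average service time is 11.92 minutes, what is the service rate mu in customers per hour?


mu = 60 / avg_service_time = 60 / 11.92 = 5.03 per hour

5.03 per hour


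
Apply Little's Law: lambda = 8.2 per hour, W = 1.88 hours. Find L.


L = lambda * W = 8.2 * 1.88 = 15.42

15.42


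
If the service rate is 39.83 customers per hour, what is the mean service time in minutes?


Mean service time = 60/mu = 60/39.83 = 1.51 minutes

1.51 minutes


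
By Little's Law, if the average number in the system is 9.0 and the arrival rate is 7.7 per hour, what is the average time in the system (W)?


W = L / lambda = 9.0 / 7.7 = 1.1688 hours

1.1688 hours


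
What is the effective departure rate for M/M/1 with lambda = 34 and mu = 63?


For a stable queue (lambda < mu), throughput = lambda = 34 per hour

34 per hour


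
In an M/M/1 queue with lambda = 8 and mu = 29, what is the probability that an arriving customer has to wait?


P(wait) = rho = lambda/mu = 8/29 = 0.2759

0.2759


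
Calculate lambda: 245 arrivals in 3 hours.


lambda = total arrivals / time = 245 / 3 = 81.67 per hour

81.67 per hour


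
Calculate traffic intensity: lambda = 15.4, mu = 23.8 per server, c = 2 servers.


rho = lambda / (c * mu) = 15.4 / (2 * 23.8) = 0.3235

0.3235


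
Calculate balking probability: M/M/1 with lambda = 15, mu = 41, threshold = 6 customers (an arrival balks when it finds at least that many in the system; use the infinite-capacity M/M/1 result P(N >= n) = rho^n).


P(N >= 6) = rho^6 = (15/41)^6 = 0.0024

0.0024
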